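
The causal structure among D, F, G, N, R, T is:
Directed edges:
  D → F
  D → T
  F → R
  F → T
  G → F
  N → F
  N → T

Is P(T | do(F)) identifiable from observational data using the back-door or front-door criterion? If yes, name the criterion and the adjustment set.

P(T|do(F)): backdoor, adjust for {D, N}.

desc(F)\{F}={R,T}; candidates ⊆ {D,G,N}.
size 0: {}; under {} F still reaches {D,G,N,T} ∋ T.
size 1: {D}, {G}, {N}; under {D} F still reaches {G,N,T} ∋ T.
{D,N}: F⊥T given {D,N} in G with F→· removed — back-door holds.
P(T|do(F)) = Σ_{D,N} P(T|F,D,N)·P(D,N).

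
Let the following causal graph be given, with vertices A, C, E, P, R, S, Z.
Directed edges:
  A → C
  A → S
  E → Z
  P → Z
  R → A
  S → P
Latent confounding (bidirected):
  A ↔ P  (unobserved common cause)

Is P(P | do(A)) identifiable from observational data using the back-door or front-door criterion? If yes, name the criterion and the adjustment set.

P(P|do(A)): frontdoor, adjust for {S}.

desc(A)\{A}={C,P,S,Z}; candidates ⊆ {E,R}.
A↔P: latent back-door arc(s) into A.
size 0: {}; under {} A still reaches {P,R,Z} ∋ P.
size 1: {E}, {R}; under {E} A still reaches {P,R,Z} ∋ P.
size 2: {E,R}; under {E,R} A still reaches {P,Z} ∋ P.
A↔P cannot be blocked by any observed set — no back-door set.
{S}: (i) intercepts every directed A→P path; (ii) no back-door A→{S}; (iii) {A} blocks every back-door {S}→P. Front-door holds.
P(P|do(A)) = Σ_{S} P(S|A) Σ_{A'} P(P|S,A')P(A').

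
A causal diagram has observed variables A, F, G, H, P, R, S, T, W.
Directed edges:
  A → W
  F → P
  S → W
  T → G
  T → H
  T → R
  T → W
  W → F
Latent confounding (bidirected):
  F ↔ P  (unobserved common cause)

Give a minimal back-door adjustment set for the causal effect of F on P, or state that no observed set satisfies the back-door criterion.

desc(F)\{F}={P}; candidates ⊆ {A,G,H,R,S,T,W}.
F↔P: latent back-door arc(s) into F.
size 0: {}; under {} F still reaches {A,G,H,P,R,S,T,W} ∋ P.
size 1: {A}, {G}, {H} …(+4); under {A} F still reaches {G,H,P,R,S,T,W} ∋ P.
size 2: {A,G}, {A,H}, {A,R} …(+18); under {A,G} F still reaches {H,P,R,S,T,W} ∋ P.
F↔P cannot be blocked by any observed set — no back-door set.

F→P: no observed back-door set.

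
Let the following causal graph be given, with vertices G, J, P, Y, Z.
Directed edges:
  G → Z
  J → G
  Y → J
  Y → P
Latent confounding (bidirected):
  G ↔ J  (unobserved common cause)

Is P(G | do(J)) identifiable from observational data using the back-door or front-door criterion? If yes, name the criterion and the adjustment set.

desc(J)\{J}={G,Z}; candidates ⊆ {P,Y}.
J↔G: latent back-door arc(s) into J.
size 0: {}; under {} J still reaches {G,P,Y,Z} ∋ G.
size 1: {P}, {Y}; under {P} J still reaches {G,Y,Z} ∋ G.
size 2: {P,Y}; under {P,Y} J still reaches {G,Z} ∋ G.
J↔G cannot be blocked by any observed set — no back-door set.
No mediator lies on a directed J→…→G path.
Neither criterion identifies P(G|do(J)) in this graph.

P(G|do(J)): not identifiable (no BD/FD set).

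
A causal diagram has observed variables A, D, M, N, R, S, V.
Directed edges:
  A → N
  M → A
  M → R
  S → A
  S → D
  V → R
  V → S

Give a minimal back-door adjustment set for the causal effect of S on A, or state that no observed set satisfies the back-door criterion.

S→A: minimal back-door set ∅.

desc(S)\{S}={A,D,N}; candidates ⊆ {M,R,V}.
∅: S⊥A given ∅ in G with S→· removed — back-door holds.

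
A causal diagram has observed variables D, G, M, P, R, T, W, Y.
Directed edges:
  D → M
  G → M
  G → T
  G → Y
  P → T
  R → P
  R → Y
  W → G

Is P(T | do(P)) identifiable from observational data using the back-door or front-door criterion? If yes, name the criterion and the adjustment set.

desc(P)\{P}={T}; candidates ⊆ {D,G,M,R,W,Y}.
∅: P⊥T given ∅ in G with P→· removed — back-door holds.
P(T|do(P)) = P(T|P) — no adjustment needed.

P(T|do(P)): backdoor, adjust for ∅.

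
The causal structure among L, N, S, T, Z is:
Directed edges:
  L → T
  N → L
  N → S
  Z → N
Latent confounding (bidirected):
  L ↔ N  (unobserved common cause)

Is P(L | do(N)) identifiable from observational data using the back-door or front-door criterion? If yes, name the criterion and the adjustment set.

desc(N)\{N}={L,S,T}; candidates ⊆ {Z}.
N↔L: latent back-door arc(s) into N.
size 0: {}; under {} N still reaches {L,T,Z} ∋ L.
size 1: {Z}; under {Z} N still reaches {L,T} ∋ L.
N↔L cannot be blocked by any observed set — no back-door set.
No mediator lies on a directed N→…→L path.
Neither criterion identifies P(L|do(N)) in this graph.

P(L|do(N)): not identifiable (no BD/FD set).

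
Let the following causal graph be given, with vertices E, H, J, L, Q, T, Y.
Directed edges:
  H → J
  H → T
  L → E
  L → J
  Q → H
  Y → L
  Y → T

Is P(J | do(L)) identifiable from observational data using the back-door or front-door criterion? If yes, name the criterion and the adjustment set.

desc(L)\{L}={E,J}; candidates ⊆ {H,Q,T,Y}.
∅: L⊥J given ∅ in G with L→· removed — back-door holds.
P(J|do(L)) = P(J|L) — no adjustment needed.

P(J|do(L)): backdoor, adjust for ∅.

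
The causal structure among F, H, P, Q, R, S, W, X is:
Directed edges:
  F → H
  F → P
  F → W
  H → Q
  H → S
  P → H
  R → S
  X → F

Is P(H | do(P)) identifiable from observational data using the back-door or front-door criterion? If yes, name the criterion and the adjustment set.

desc(P)\{P}={H,Q,S}; candidates ⊆ {F,R,W,X}.
size 0: {}; under {} P still reaches {F,H,Q,S,W,X} ∋ H.
{F}: P⊥H given {F} in G with P→· removed — back-door holds.
P(H|do(P)) = Σ_{F} P(H|P,F)·P(F).

P(H|do(P)): backdoor, adjust for {F}.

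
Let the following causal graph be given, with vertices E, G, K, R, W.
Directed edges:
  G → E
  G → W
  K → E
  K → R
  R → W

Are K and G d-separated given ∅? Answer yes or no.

Yes — K ⊥ G | ∅.

Bayes-Ball from K | ∅ reaches {E,R,W}.
G ∉ reach(K|∅) ⇒ K ⊥ G | ∅.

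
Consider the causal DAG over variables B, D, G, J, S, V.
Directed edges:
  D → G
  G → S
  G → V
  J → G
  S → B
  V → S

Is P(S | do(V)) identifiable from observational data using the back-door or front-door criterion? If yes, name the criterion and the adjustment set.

desc(V)\{V}={B,S}; candidates ⊆ {D,G,J}.
size 0: {}; under {} V still reaches {B,D,G,J,S} ∋ S.
{G}: V⊥S given {G} in G with V→· removed — back-door holds.
P(S|do(V)) = Σ_{G} P(S|V,G)·P(G).

P(S|do(V)): backdoor, adjust for {G}.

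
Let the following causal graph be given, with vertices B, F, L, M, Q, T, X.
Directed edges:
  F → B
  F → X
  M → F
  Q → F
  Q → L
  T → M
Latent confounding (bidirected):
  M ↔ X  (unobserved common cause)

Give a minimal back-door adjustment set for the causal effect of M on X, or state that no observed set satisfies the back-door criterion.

M→X: no observed back-door set.

desc(M)\{M}={B,F,X}; candidates ⊆ {L,Q,T}.
M↔X: latent back-door arc(s) into M.
size 0: {}; under {} M still reaches {T,X} ∋ X.
size 1: {L}, {Q}, {T}; under {L} M still reaches {T,X} ∋ X.
size 2: {L,Q}, {L,T}, {Q,T}; under {L,Q} M still reaches {T,X} ∋ X.
M↔X cannot be blocked by any observed set — no back-door set.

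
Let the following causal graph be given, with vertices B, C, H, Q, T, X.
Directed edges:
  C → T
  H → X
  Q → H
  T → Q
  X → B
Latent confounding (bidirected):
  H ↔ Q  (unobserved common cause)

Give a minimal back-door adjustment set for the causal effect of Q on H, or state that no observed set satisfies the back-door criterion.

desc(Q)\{Q}={B,H,X}; candidates ⊆ {C,T}.
Q↔H: latent back-door arc(s) into Q.
size 0: {}; under {} Q still reaches {B,C,H,T,X} ∋ H.
size 1: {C}, {T}; under {C} Q still reaches {B,H,T,X} ∋ H.
size 2: {C,T}; under {C,T} Q still reaches {B,H,X} ∋ H.
Q↔H cannot be blocked by any observed set — no back-door set.

Q→H: no observed back-door set.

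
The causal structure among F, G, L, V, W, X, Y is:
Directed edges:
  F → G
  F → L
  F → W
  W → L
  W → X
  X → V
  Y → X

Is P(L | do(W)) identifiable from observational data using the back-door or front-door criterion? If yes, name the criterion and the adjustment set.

desc(W)\{W}={L,V,X}; candidates ⊆ {F,G,Y}.
size 0: {}; under {} W still reaches {F,G,L} ∋ L.
{F}: W⊥L given {F} in G with W→· removed — back-door holds.
P(L|do(W)) = Σ_{F} P(L|W,F)·P(F).

P(L|do(W)): backdoor, adjust for {F}.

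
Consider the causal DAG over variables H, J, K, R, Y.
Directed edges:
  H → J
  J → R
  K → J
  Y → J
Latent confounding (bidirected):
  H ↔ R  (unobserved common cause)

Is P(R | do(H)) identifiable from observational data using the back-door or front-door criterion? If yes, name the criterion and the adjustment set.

desc(H)\{H}={J,R}; candidates ⊆ {K,Y}.
H↔R: latent back-door arc(s) into H.
size 0: {}; under {} H still reaches {R} ∋ R.
size 1: {K}, {Y}; under {K} H still reaches {R} ∋ R.
size 2: {K,Y}; under {K,Y} H still reaches {R} ∋ R.
H↔R cannot be blocked by any observed set — no back-door set.
{J}: (i) intercepts every directed H→R path; (ii) no back-door H→{J}; (iii) {H} blocks every back-door {J}→R. Front-door holds.
P(R|do(H)) = Σ_{J} P(J|H) Σ_{H'} P(R|J,H')P(H').

P(R|do(H)): frontdoor, adjust for {J}.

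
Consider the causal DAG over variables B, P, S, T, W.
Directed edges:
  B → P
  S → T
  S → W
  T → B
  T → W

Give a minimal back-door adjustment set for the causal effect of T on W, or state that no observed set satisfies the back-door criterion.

T→W: minimal back-door set {S}.

desc(T)\{T}={B,P,W}; candidates ⊆ {S}.
size 0: {}; under {} T still reaches {S,W} ∋ W.
{S}: T⊥W given {S} in G with T→· removed — back-door holds.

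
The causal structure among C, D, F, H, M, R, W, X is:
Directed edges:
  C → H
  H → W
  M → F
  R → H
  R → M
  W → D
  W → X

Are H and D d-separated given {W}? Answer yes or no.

Yes — H ⊥ D | {W}.

Bayes-Ball from H | {W} reaches {C,F,M,R}.
D ∉ reach(H|{W}) ⇒ H ⊥ D | {W}.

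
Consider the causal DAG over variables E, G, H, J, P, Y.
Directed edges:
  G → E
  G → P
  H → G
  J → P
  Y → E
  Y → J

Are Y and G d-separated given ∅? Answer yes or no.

Yes — Y ⊥ G | ∅.

Bayes-Ball from Y | ∅ reaches {E,J,P}.
G ∉ reach(Y|∅) ⇒ Y ⊥ G | ∅.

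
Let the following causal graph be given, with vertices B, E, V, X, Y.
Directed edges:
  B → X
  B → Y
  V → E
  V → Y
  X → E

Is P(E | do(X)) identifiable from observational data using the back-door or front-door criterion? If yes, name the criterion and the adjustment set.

desc(X)\{X}={E}; candidates ⊆ {B,V,Y}.
∅: X⊥E given ∅ in G with X→· removed — back-door holds.
P(E|do(X)) = P(E|X) — no adjustment needed.

P(E|do(X)): backdoor, adjust for ∅.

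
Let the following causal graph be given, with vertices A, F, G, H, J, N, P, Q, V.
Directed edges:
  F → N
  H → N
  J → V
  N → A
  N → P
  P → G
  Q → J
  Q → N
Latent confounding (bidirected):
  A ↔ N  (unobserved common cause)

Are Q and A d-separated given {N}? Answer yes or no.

Bayes-Ball from Q | {N} reaches {A,F,H,J,V}.
A ∈ reach(Q|{N}) ⇒ Q ⊥̸ A | {N}.

No — Q and A are d-connected given {N}.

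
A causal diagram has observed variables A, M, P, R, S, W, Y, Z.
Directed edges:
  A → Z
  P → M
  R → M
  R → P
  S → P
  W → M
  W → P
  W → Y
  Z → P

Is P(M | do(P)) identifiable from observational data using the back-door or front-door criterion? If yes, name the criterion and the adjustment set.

P(M|do(P)): backdoor, adjust for {R, W}.

desc(P)\{P}={M}; candidates ⊆ {A,R,S,W,Y,Z}.
size 0: {}; under {} P still reaches {A,M,R,S,W,Y,Z} ∋ M.
size 1: {A}, {R}, {S} …(+3); under {A} P still reaches {M,R,S,W,Y,Z} ∋ M.
{R,W}: P⊥M given {R,W} in G with P→· removed — back-door holds.
P(M|do(P)) = Σ_{R,W} P(M|P,R,W)·P(R,W).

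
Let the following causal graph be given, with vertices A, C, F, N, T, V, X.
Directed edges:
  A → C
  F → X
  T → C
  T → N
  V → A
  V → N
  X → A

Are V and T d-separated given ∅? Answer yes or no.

Yes — V ⊥ T | ∅.

Bayes-Ball from V | ∅ reaches {A,C,N}.
T ∉ reach(V|∅) ⇒ V ⊥ T | ∅.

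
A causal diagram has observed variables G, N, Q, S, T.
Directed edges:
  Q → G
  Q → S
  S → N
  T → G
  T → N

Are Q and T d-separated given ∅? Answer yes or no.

Bayes-Ball from Q | ∅ reaches {G,N,S}.
T ∉ reach(Q|∅) ⇒ Q ⊥ T | ∅.

Yes — Q ⊥ T | ∅.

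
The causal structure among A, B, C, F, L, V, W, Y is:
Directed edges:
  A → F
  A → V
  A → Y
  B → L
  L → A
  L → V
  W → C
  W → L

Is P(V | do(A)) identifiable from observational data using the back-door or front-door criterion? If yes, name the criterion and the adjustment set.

desc(A)\{A}={F,V,Y}; candidates ⊆ {B,C,L,W}.
size 0: {}; under {} A still reaches {B,C,L,V,W} ∋ V.
{L}: A⊥V given {L} in G with A→· removed — back-door holds.
P(V|do(A)) = Σ_{L} P(V|A,L)·P(L).

P(V|do(A)): backdoor, adjust for {L}.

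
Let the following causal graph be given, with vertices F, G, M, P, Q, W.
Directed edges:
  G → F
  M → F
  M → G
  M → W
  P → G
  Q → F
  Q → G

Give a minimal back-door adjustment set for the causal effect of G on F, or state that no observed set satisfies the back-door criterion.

G→F: minimal back-door set {M, Q}.

desc(G)\{G}={F}; candidates ⊆ {M,P,Q,W}.
size 0: {}; under {} G still reaches {F,M,P,Q,W} ∋ F.
size 1: {M}, {P}, {Q} …(+1); under {M} G still reaches {F,P,Q} ∋ F.
{M,Q}: G⊥F given {M,Q} in G with G→· removed — back-door holds.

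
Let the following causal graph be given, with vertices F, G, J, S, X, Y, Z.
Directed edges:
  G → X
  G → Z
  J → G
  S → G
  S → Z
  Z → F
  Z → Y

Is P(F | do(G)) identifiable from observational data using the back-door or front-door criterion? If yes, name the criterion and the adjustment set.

desc(G)\{G}={F,X,Y,Z}; candidates ⊆ {J,S}.
size 0: {}; under {} G still reaches {F,J,S,Y,Z} ∋ F.
{S}: G⊥F given {S} in G with G→· removed — back-door holds.
P(F|do(G)) = Σ_{S} P(F|G,S)·P(S).

P(F|do(G)): backdoor, adjust for {S}.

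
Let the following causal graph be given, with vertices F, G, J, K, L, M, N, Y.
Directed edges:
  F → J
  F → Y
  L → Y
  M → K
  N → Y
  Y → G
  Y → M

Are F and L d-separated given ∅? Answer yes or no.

Bayes-Ball from F | ∅ reaches {G,J,K,M,Y}.
L ∉ reach(F|∅) ⇒ F ⊥ L | ∅.

Yes — F ⊥ L | ∅.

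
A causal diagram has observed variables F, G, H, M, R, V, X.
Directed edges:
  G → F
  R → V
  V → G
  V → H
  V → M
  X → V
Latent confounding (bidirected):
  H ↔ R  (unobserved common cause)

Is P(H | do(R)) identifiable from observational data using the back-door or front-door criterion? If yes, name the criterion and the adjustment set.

desc(R)\{R}={F,G,H,M,V}; candidates ⊆ {X}.
R↔H: latent back-door arc(s) into R.
size 0: {}; under {} R still reaches {H} ∋ H.
size 1: {X}; under {X} R still reaches {H} ∋ H.
R↔H cannot be blocked by any observed set — no back-door set.
{V}: (i) intercepts every directed R→H path; (ii) no back-door R→{V}; (iii) {R} blocks every back-door {V}→H. Front-door holds.
P(H|do(R)) = Σ_{V} P(V|R) Σ_{R'} P(H|V,R')P(R').

P(H|do(R)): frontdoor, adjust for {V}.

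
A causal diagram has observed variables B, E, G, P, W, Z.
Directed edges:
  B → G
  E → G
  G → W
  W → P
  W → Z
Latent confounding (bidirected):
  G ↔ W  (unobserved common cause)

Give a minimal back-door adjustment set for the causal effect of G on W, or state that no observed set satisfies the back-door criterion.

desc(G)\{G}={P,W,Z}; candidates ⊆ {B,E}.
G↔W: latent back-door arc(s) into G.
size 0: {}; under {} G still reaches {B,E,P,W,Z} ∋ W.
size 1: {B}, {E}; under {B} G still reaches {E,P,W,Z} ∋ W.
size 2: {B,E}; under {B,E} G still reaches {P,W,Z} ∋ W.
G↔W cannot be blocked by any observed set — no back-door set.

G→W: no observed back-door set.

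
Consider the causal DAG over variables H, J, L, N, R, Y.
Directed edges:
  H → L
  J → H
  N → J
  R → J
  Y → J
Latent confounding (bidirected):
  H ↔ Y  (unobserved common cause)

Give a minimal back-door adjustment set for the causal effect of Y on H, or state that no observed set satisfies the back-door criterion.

Y→H: no observed back-door set.

desc(Y)\{Y}={H,J,L}; candidates ⊆ {N,R}.
Y↔H: latent back-door arc(s) into Y.
size 0: {}; under {} Y still reaches {H,L} ∋ H.
size 1: {N}, {R}; under {N} Y still reaches {H,L} ∋ H.
size 2: {N,R}; under {N,R} Y still reaches {H,L} ∋ H.
Y↔H cannot be blocked by any observed set — no back-door set.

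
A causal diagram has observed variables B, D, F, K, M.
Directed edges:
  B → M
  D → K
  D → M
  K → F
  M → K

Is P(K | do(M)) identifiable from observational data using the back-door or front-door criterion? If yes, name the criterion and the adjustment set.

P(K|do(M)): backdoor, adjust for {D}.

desc(M)\{M}={F,K}; candidates ⊆ {B,D}.
size 0: {}; under {} M still reaches {B,D,F,K} ∋ K.
{D}: M⊥K given {D} in G with M→· removed — back-door holds.
P(K|do(M)) = Σ_{D} P(K|M,D)·P(D).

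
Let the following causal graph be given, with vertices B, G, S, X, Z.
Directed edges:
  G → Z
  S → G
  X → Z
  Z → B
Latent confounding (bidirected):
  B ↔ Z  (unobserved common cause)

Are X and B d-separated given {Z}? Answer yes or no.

Bayes-Ball from X | {Z} reaches {B,G,S}.
B ∈ reach(X|{Z}) ⇒ X ⊥̸ B | {Z}.

No — X and B are d-connected given {Z}.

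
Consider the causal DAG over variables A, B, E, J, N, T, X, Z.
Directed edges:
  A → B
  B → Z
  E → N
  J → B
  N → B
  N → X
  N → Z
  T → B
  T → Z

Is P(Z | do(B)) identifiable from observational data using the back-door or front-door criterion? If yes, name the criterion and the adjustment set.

desc(B)\{B}={Z}; candidates ⊆ {A,E,J,N,T,X}.
size 0: {}; under {} B still reaches {A,E,J,N,T,X,Z} ∋ Z.
size 1: {A}, {E}, {J} …(+3); under {A} B still reaches {E,J,N,T,X,Z} ∋ Z.
{N,T}: B⊥Z given {N,T} in G with B→· removed — back-door holds.
P(Z|do(B)) = Σ_{N,T} P(Z|B,N,T)·P(N,T).

P(Z|do(B)): backdoor, adjust for {N, T}.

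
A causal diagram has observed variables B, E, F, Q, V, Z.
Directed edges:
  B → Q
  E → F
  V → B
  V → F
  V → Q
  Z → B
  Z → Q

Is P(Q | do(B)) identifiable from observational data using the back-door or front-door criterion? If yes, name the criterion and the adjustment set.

P(Q|do(B)): backdoor, adjust for {V, Z}.

desc(B)\{B}={Q}; candidates ⊆ {E,F,V,Z}.
size 0: {}; under {} B still reaches {F,Q,V,Z} ∋ Q.
size 1: {E}, {F}, {V} …(+1); under {E} B still reaches {F,Q,V,Z} ∋ Q.
{V,Z}: B⊥Q given {V,Z} in G with B→· removed — back-door holds.
P(Q|do(B)) = Σ_{V,Z} P(Q|B,V,Z)·P(V,Z).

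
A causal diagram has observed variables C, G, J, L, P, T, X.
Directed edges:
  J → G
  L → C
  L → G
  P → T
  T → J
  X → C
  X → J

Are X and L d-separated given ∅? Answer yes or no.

Yes — X ⊥ L | ∅.

Bayes-Ball from X | ∅ reaches {C,G,J}.
L ∉ reach(X|∅) ⇒ X ⊥ L | ∅.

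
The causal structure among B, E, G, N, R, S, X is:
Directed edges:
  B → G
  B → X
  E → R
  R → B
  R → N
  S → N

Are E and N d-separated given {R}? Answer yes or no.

Yes — E ⊥ N | {R}.

Bayes-Ball from E | {R} reaches ∅.
N ∉ reach(E|{R}) ⇒ E ⊥ N | {R}.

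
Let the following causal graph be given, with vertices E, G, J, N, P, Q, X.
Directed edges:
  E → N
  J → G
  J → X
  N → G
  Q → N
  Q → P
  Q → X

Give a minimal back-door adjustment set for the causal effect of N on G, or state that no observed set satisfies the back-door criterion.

desc(N)\{N}={G}; candidates ⊆ {E,J,P,Q,X}.
∅: N⊥G given ∅ in G with N→· removed — back-door holds.

N→G: minimal back-door set ∅.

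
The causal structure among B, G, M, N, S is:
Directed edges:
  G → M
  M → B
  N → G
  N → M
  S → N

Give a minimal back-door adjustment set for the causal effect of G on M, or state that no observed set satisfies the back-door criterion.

G→M: minimal back-door set {N}.

desc(G)\{G}={B,M}; candidates ⊆ {N,S}.
size 0: {}; under {} G still reaches {B,M,N,S} ∋ M.
{N}: G⊥M given {N} in G with G→· removed — back-door holds.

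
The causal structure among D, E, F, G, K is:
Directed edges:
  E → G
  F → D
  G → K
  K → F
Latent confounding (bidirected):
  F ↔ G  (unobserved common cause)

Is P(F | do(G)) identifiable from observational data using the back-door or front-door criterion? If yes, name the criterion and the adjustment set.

P(F|do(G)): frontdoor, adjust for {K}.

desc(G)\{G}={D,F,K}; candidates ⊆ {E}.
G↔F: latent back-door arc(s) into G.
size 0: {}; under {} G still reaches {D,E,F} ∋ F.
size 1: {E}; under {E} G still reaches {D,F} ∋ F.
G↔F cannot be blocked by any observed set — no back-door set.
{K}: (i) intercepts every directed G→F path; (ii) no back-door G→{K}; (iii) {G} blocks every back-door {K}→F. Front-door holds.
P(F|do(G)) = Σ_{K} P(K|G) Σ_{G'} P(F|K,G')P(G').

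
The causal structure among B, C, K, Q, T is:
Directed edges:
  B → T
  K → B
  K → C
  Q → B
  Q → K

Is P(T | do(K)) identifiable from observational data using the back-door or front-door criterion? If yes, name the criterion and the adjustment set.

P(T|do(K)): backdoor, adjust for {Q}.

desc(K)\{K}={B,C,T}; candidates ⊆ {Q}.
size 0: {}; under {} K still reaches {B,Q,T} ∋ T.
{Q}: K⊥T given {Q} in G with K→· removed — back-door holds.
P(T|do(K)) = Σ_{Q} P(T|K,Q)·P(Q).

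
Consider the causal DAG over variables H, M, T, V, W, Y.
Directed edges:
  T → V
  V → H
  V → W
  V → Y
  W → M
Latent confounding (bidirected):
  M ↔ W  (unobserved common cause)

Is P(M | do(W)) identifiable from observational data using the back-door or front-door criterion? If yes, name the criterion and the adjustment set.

P(M|do(W)): not identifiable (no BD/FD set).

desc(W)\{W}={M}; candidates ⊆ {H,T,V,Y}.
W↔M: latent back-door arc(s) into W.
size 0: {}; under {} W still reaches {H,M,T,V,Y} ∋ M.
size 1: {H}, {T}, {V} …(+1); under {H} W still reaches {M,T,V,Y} ∋ M.
size 2: {H,T}, {H,V}, {H,Y} …(+3); under {H,T} W still reaches {M,V,Y} ∋ M.
W↔M cannot be blocked by any observed set — no back-door set.
No mediator lies on a directed W→…→M path.
Neither criterion identifies P(M|do(W)) in this graph.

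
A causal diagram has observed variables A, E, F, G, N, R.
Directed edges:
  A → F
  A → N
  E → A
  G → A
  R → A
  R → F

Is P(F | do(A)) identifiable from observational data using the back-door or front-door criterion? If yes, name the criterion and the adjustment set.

P(F|do(A)): backdoor, adjust for {R}.

desc(A)\{A}={F,N}; candidates ⊆ {E,G,R}.
size 0: {}; under {} A still reaches {E,F,G,R} ∋ F.
{R}: A⊥F given {R} in G with A→· removed — back-door holds.
P(F|do(A)) = Σ_{R} P(F|A,R)·P(R).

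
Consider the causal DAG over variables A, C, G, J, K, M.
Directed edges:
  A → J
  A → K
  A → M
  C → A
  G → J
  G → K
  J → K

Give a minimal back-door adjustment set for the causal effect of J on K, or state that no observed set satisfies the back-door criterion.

desc(J)\{J}={K}; candidates ⊆ {A,C,G,M}.
size 0: {}; under {} J still reaches {A,C,G,K,M} ∋ K.
size 1: {A}, {C}, {G} …(+1); under {A} J still reaches {G,K} ∋ K.
{A,G}: J⊥K given {A,G} in G with J→· removed — back-door holds.

J→K: minimal back-door set {A, G}.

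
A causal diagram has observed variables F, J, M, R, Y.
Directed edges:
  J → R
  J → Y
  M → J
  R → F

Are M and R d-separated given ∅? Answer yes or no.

Bayes-Ball from M | ∅ reaches {F,J,R,Y}.
R ∈ reach(M|∅) ⇒ M ⊥̸ R | ∅.

No — M and R are d-connected given ∅.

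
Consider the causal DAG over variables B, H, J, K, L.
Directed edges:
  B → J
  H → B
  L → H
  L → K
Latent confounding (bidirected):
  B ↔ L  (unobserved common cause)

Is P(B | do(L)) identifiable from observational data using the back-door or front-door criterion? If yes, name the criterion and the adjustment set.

desc(L)\{L}={B,H,J,K}; candidates ⊆ {—}.
L↔B: latent back-door arc(s) into L.
size 0: {}; under {} L still reaches {B,J} ∋ B.
L↔B cannot be blocked by any observed set — no back-door set.
{H}: (i) intercepts every directed L→B path; (ii) no back-door L→{H}; (iii) {L} blocks every back-door {H}→B. Front-door holds.
P(B|do(L)) = Σ_{H} P(H|L) Σ_{L'} P(B|H,L')P(L').

P(B|do(L)): frontdoor, adjust for {H}.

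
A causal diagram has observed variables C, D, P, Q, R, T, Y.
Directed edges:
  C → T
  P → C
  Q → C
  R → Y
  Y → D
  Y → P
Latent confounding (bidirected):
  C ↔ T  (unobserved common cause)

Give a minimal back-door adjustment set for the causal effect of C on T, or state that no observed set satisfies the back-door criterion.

desc(C)\{C}={T}; candidates ⊆ {D,P,Q,R,Y}.
C↔T: latent back-door arc(s) into C.
size 0: {}; under {} C still reaches {D,P,Q,R,T,Y} ∋ T.
size 1: {D}, {P}, {Q} …(+2); under {D} C still reaches {P,Q,R,T,Y} ∋ T.
size 2: {D,P}, {D,Q}, {D,R} …(+7); under {D,P} C still reaches {Q,T} ∋ T.
C↔T cannot be blocked by any observed set — no back-door set.

C→T: no observed back-door set.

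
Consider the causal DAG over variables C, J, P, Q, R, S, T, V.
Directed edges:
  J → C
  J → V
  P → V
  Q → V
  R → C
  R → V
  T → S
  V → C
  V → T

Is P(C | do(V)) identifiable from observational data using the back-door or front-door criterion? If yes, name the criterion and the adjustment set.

P(C|do(V)): backdoor, adjust for {J, R}.

desc(V)\{V}={C,S,T}; candidates ⊆ {J,P,Q,R}.
size 0: {}; under {} V still reaches {C,J,P,Q,R} ∋ C.
size 1: {J}, {P}, {Q} …(+1); under {J} V still reaches {C,P,Q,R} ∋ C.
{J,R}: V⊥C given {J,R} in G with V→· removed — back-door holds.
P(C|do(V)) = Σ_{J,R} P(C|V,J,R)·P(J,R).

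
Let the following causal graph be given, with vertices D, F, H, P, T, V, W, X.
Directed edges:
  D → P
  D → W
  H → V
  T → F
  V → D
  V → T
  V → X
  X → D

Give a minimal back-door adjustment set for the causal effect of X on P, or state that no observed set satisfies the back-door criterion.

X→P: minimal back-door set {V}.

desc(X)\{X}={D,P,W}; candidates ⊆ {F,H,T,V}.
size 0: {}; under {} X still reaches {D,F,H,P,T,V,W} ∋ P.
{V}: X⊥P given {V} in G with X→· removed — back-door holds.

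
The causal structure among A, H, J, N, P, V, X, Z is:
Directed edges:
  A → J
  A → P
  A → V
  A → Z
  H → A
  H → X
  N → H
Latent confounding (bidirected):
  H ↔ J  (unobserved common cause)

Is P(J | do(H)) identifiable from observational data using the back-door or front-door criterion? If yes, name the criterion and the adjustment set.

desc(H)\{H}={A,J,P,V,X,Z}; candidates ⊆ {N}.
H↔J: latent back-door arc(s) into H.
size 0: {}; under {} H still reaches {J,N} ∋ J.
size 1: {N}; under {N} H still reaches {J} ∋ J.
H↔J cannot be blocked by any observed set — no back-door set.
{A}: (i) intercepts every directed H→J path; (ii) no back-door H→{A}; (iii) {H} blocks every back-door {A}→J. Front-door holds.
P(J|do(H)) = Σ_{A} P(A|H) Σ_{H'} P(J|A,H')P(H').

P(J|do(H)): frontdoor, adjust for {A}.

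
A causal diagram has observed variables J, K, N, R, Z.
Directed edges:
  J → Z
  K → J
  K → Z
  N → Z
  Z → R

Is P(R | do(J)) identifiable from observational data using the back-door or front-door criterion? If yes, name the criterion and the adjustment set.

desc(J)\{J}={R,Z}; candidates ⊆ {K,N}.
size 0: {}; under {} J still reaches {K,R,Z} ∋ R.
{K}: J⊥R given {K} in G with J→· removed — back-door holds.
P(R|do(J)) = Σ_{K} P(R|J,K)·P(K).

P(R|do(J)): backdoor, adjust for {K}.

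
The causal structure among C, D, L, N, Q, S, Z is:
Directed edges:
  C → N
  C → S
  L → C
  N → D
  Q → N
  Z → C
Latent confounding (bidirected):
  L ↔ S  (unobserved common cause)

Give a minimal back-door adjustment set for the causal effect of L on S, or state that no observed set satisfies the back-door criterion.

desc(L)\{L}={C,D,N,S}; candidates ⊆ {Q,Z}.
L↔S: latent back-door arc(s) into L.
size 0: {}; under {} L still reaches {S} ∋ S.
size 1: {Q}, {Z}; under {Q} L still reaches {S} ∋ S.
size 2: {Q,Z}; under {Q,Z} L still reaches {S} ∋ S.
L↔S cannot be blocked by any observed set — no back-door set.

L→S: no observed back-door set.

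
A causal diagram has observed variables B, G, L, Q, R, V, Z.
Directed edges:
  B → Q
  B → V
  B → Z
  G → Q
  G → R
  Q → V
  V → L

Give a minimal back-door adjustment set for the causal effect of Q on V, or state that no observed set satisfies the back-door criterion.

Q→V: minimal back-door set {B}.

desc(Q)\{Q}={L,V}; candidates ⊆ {B,G,R,Z}.
size 0: {}; under {} Q still reaches {B,G,L,R,V,Z} ∋ V.
{B}: Q⊥V given {B} in G with Q→· removed — back-door holds.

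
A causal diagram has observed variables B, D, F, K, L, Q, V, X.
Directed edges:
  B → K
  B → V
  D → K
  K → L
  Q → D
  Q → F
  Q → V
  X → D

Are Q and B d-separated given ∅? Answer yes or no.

Yes — Q ⊥ B | ∅.

Bayes-Ball from Q | ∅ reaches {D,F,K,L,V}.
B ∉ reach(Q|∅) ⇒ Q ⊥ B | ∅.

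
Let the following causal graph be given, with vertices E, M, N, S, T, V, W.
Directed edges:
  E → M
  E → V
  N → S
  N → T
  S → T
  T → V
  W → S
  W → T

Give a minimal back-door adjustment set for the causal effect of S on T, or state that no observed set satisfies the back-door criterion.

desc(S)\{S}={T,V}; candidates ⊆ {E,M,N,W}.
size 0: {}; under {} S still reaches {N,T,V,W} ∋ T.
size 1: {E}, {M}, {N} …(+1); under {E} S still reaches {N,T,V,W} ∋ T.
{N,W}: S⊥T given {N,W} in G with S→· removed — back-door holds.

S→T: minimal back-door set {N, W}.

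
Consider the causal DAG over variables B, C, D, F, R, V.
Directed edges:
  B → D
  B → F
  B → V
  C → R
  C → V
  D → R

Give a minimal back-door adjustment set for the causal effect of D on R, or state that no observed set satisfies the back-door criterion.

desc(D)\{D}={R}; candidates ⊆ {B,C,F,V}.
∅: D⊥R given ∅ in G with D→· removed — back-door holds.

D→R: minimal back-door set ∅.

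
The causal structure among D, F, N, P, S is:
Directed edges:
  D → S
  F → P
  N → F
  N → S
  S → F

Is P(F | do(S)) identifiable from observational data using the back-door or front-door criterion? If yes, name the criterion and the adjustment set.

P(F|do(S)): backdoor, adjust for {N}.

desc(S)\{S}={F,P}; candidates ⊆ {D,N}.
size 0: {}; under {} S still reaches {D,F,N,P} ∋ F.
{N}: S⊥F given {N} in G with S→· removed — back-door holds.
P(F|do(S)) = Σ_{N} P(F|S,N)·P(N).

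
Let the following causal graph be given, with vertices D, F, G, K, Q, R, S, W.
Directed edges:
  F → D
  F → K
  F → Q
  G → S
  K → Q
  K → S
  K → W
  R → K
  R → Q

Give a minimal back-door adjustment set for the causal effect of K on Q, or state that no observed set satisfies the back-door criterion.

K→Q: minimal back-door set {F, R}.

desc(K)\{K}={Q,S,W}; candidates ⊆ {D,F,G,R}.
size 0: {}; under {} K still reaches {D,F,Q,R} ∋ Q.
size 1: {D}, {F}, {G} …(+1); under {D} K still reaches {F,Q,R} ∋ Q.
{F,R}: K⊥Q given {F,R} in G with K→· removed — back-door holds.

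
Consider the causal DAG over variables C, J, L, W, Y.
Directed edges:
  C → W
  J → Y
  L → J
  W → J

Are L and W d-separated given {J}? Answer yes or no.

Bayes-Ball from L | {J} reaches {C,W}.
W ∈ reach(L|{J}) ⇒ L ⊥̸ W | {J}.

No — L and W are d-connected given {J}.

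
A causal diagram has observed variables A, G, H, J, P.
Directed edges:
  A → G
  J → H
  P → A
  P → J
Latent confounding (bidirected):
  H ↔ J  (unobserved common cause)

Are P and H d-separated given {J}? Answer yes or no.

Bayes-Ball from P | {J} reaches {A,G,H}.
H ∈ reach(P|{J}) ⇒ P ⊥̸ H | {J}.

No — P and H are d-connected given {J}.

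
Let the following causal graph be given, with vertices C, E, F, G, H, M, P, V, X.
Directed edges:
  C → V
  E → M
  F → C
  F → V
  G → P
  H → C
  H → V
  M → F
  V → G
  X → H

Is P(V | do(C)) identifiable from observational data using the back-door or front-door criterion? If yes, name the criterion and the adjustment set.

P(V|do(C)): backdoor, adjust for {F, H}.

desc(C)\{C}={G,P,V}; candidates ⊆ {E,F,H,M,X}.
size 0: {}; under {} C still reaches {E,F,G,H,M,P,V,X} ∋ V.
size 1: {E}, {F}, {H} …(+2); under {E} C still reaches {F,G,H,M,P,V,X} ∋ V.
{F,H}: C⊥V given {F,H} in G with C→· removed — back-door holds.
P(V|do(C)) = Σ_{F,H} P(V|C,F,H)·P(F,H).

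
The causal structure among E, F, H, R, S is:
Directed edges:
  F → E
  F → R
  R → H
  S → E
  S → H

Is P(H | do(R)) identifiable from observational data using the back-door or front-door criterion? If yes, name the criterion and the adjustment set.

desc(R)\{R}={H}; candidates ⊆ {E,F,S}.
∅: R⊥H given ∅ in G with R→· removed — back-door holds.
P(H|do(R)) = P(H|R) — no adjustment needed.

P(H|do(R)): backdoor, adjust for ∅.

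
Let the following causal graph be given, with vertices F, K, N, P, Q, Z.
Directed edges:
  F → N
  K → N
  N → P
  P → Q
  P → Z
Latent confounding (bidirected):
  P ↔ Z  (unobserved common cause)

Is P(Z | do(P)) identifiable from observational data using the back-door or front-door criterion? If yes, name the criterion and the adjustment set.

desc(P)\{P}={Q,Z}; candidates ⊆ {F,K,N}.
P↔Z: latent back-door arc(s) into P.
size 0: {}; under {} P still reaches {F,K,N,Z} ∋ Z.
size 1: {F}, {K}, {N}; under {F} P still reaches {K,N,Z} ∋ Z.
size 2: {F,K}, {F,N}, {K,N}; under {F,K} P still reaches {N,Z} ∋ Z.
P↔Z cannot be blocked by any observed set — no back-door set.
No mediator lies on a directed P→…→Z path.
Neither criterion identifies P(Z|do(P)) in this graph.

P(Z|do(P)): not identifiable (no BD/FD set).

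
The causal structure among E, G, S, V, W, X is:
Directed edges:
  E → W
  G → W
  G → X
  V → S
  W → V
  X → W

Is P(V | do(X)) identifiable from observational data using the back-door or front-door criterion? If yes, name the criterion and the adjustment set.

desc(X)\{X}={S,V,W}; candidates ⊆ {E,G}.
size 0: {}; under {} X still reaches {G,S,V,W} ∋ V.
{G}: X⊥V given {G} in G with X→· removed — back-door holds.
P(V|do(X)) = Σ_{G} P(V|X,G)·P(G).

P(V|do(X)): backdoor, adjust for {G}.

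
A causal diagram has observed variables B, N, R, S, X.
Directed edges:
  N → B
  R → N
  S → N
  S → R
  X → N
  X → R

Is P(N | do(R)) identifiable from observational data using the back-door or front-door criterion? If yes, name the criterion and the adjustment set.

desc(R)\{R}={B,N}; candidates ⊆ {S,X}.
size 0: {}; under {} R still reaches {B,N,S,X} ∋ N.
size 1: {S}, {X}; under {S} R still reaches {B,N,X} ∋ N.
{S,X}: R⊥N given {S,X} in G with R→· removed — back-door holds.
P(N|do(R)) = Σ_{S,X} P(N|R,S,X)·P(S,X).

P(N|do(R)): backdoor, adjust for {S, X}.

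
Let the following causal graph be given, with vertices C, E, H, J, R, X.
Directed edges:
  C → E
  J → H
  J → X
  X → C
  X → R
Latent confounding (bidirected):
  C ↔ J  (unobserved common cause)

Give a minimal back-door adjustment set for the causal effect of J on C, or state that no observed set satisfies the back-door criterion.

desc(J)\{J}={C,E,H,R,X}; candidates ⊆ {—}.
J↔C: latent back-door arc(s) into J.
size 0: {}; under {} J still reaches {C,E} ∋ C.
J↔C cannot be blocked by any observed set — no back-door set.

J→C: no observed back-door set.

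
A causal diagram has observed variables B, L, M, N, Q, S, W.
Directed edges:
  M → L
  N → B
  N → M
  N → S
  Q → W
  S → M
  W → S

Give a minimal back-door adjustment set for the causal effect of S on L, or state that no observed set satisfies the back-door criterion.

S→L: minimal back-door set {N}.

desc(S)\{S}={L,M}; candidates ⊆ {B,N,Q,W}.
size 0: {}; under {} S still reaches {B,L,M,N,Q,W} ∋ L.
{N}: S⊥L given {N} in G with S→· removed — back-door holds.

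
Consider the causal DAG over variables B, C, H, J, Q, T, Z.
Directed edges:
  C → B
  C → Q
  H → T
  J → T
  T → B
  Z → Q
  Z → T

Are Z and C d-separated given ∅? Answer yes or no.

Bayes-Ball from Z | ∅ reaches {B,Q,T}.
C ∉ reach(Z|∅) ⇒ Z ⊥ C | ∅.

Yes — Z ⊥ C | ∅.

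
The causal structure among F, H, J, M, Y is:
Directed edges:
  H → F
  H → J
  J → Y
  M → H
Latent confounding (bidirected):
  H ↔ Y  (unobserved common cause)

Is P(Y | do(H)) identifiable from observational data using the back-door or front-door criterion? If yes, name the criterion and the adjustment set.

desc(H)\{H}={F,J,Y}; candidates ⊆ {M}.
H↔Y: latent back-door arc(s) into H.
size 0: {}; under {} H still reaches {M,Y} ∋ Y.
size 1: {M}; under {M} H still reaches {Y} ∋ Y.
H↔Y cannot be blocked by any observed set — no back-door set.
{J}: (i) intercepts every directed H→Y path; (ii) no back-door H→{J}; (iii) {H} blocks every back-door {J}→Y. Front-door holds.
P(Y|do(H)) = Σ_{J} P(J|H) Σ_{H'} P(Y|J,H')P(H').

P(Y|do(H)): frontdoor, adjust for {J}.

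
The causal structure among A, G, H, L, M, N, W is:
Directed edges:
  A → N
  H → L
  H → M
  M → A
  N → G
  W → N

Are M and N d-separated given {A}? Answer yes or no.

Bayes-Ball from M | {A} reaches {H,L}.
N ∉ reach(M|{A}) ⇒ M ⊥ N | {A}.

Yes — M ⊥ N | {A}.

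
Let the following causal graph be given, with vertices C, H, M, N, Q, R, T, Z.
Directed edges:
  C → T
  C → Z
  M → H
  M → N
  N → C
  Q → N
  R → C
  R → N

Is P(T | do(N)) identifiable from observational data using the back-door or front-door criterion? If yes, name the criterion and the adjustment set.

P(T|do(N)): backdoor, adjust for {R}.

desc(N)\{N}={C,T,Z}; candidates ⊆ {H,M,Q,R}.
size 0: {}; under {} N still reaches {C,H,M,Q,R,T,Z} ∋ T.
{R}: N⊥T given {R} in G with N→· removed — back-door holds.
P(T|do(N)) = Σ_{R} P(T|N,R)·P(R).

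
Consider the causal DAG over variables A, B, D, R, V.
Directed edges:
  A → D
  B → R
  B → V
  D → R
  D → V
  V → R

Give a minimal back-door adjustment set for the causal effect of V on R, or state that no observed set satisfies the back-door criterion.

desc(V)\{V}={R}; candidates ⊆ {A,B,D}.
size 0: {}; under {} V still reaches {A,B,D,R} ∋ R.
size 1: {A}, {B}, {D}; under {A} V still reaches {B,D,R} ∋ R.
{B,D}: V⊥R given {B,D} in G with V→· removed — back-door holds.

V→R: minimal back-door set {B, D}.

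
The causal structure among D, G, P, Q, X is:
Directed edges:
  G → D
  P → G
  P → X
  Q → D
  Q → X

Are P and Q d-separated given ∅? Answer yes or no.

Bayes-Ball from P | ∅ reaches {D,G,X}.
Q ∉ reach(P|∅) ⇒ P ⊥ Q | ∅.

Yes — P ⊥ Q | ∅.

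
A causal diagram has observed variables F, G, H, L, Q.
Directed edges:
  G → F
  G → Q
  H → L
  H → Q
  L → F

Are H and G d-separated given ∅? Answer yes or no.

Bayes-Ball from H | ∅ reaches {F,L,Q}.
G ∉ reach(H|∅) ⇒ H ⊥ G | ∅.

Yes — H ⊥ G | ∅.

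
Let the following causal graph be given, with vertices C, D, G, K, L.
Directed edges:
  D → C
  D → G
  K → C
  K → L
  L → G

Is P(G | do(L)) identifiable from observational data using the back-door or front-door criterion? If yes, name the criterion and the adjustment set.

desc(L)\{L}={G}; candidates ⊆ {C,D,K}.
∅: L⊥G given ∅ in G with L→· removed — back-door holds.
P(G|do(L)) = P(G|L) — no adjustment needed.

P(G|do(L)): backdoor, adjust for ∅.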